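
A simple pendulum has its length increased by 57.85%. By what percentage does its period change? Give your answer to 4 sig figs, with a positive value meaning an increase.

25.64%

T ∝ √L, so T'/T = √(1.5785) = 1.2564.
Percentage change in T = (1.2564 − 1) × 100% = 25.64%.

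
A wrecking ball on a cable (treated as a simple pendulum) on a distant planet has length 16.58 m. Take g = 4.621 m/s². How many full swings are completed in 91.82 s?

7

T = 2π√(L/g) = 2π√(16.58/4.621) = 11.902 s.
Number of complete oscillations = ⌊91.82/11.902⌋ = ⌊7.7150⌋ = 7.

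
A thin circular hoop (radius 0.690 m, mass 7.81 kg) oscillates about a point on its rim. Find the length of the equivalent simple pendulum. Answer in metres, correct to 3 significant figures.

1.38 m

The equivalent simple-pendulum length is L_eq = I/(md), where I is about the pivot and d = 0.6900 m.
I_cm = mR² = 3.718 kg·m², so I = I_cm + md² = 3.718 + 3.718 = 7.437 kg·m².
L_eq = 7.437/(7.81 × 0.6900) = 1.38 m.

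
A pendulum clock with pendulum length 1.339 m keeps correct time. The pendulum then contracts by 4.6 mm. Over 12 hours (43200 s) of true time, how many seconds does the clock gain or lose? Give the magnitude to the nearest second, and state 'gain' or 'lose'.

gain 74 s

T ∝ √L, so T'/T = √(1.33440/1.339) = 0.998281.
In 43200 s of true time the clock registers 43200/0.998281 = 43274.4 s, so it gains 74 s.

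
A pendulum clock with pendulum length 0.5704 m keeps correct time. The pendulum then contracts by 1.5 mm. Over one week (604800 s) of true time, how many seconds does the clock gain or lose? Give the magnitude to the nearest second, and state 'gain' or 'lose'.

gain 797 s

T ∝ √L, so T'/T = √(0.56890/0.5704) = 0.998684.
In 604800 s of true time the clock registers 604800/0.998684 = 605596.8 s, so it gains 797 s.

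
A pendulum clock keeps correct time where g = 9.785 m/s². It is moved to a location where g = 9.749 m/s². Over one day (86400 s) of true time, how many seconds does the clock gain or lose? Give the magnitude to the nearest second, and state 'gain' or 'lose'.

lose 159 s

The clock's period scales as T ∝ 1/√g, so T'/T = √(9.785/9.749) = 1.00184.
In 86400 s of true time the clock registers 86400/1.00184 = 86240.9 s, so it loses 159 s.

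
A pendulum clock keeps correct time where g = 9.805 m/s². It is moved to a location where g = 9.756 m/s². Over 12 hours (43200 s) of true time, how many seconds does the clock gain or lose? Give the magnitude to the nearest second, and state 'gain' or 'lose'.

The clock's period scales as T ∝ 1/√g, so T'/T = √(9.805/9.756) = 1.00251.
In 43200 s of true time the clock registers 43200/1.00251 = 43091.9 s, so it loses 108 s.

lose 108 s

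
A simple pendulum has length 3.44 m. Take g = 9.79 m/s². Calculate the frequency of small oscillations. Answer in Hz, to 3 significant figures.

0.268 Hz

T = 2π√(L/g) = 2π√(3.44/9.79) = 3.724 s, so f = 1/T = 0.268 Hz.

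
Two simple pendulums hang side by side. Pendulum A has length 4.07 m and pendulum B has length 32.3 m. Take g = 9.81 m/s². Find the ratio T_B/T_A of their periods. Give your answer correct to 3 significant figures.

2.82

T ∝ √L, so T_B/T_A = √(L_B/L_A) = √(32.3/4.07) = 2.82.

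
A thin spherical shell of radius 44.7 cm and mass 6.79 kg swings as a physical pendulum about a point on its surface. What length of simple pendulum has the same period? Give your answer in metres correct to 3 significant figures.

The equivalent simple-pendulum length is L_eq = I/(md), where I is about the pivot and d = 0.4470 m.
I_cm = (2/3)mR² = 0.9045 kg·m², so I = I_cm + md² = 0.9045 + 1.357 = 2.261 kg·m².
L_eq = 2.261/(6.79 × 0.4470) = 0.745 m.

0.745 m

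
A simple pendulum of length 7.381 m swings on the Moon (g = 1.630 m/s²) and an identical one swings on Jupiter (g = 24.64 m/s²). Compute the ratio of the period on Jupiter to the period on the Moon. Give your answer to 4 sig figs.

T ∝ 1/√g, so T₂/T₁ = √(g₁/g₂) = √(1.630/24.64) = 0.2572.

0.2572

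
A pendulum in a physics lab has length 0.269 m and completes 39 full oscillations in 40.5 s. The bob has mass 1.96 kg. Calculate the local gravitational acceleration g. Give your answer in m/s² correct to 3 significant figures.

T = 40.5/39 = 1.038 s.
From T = 2π√(L/g), g = 4π²L/T² = 4π² × 0.269/1.038² = 9.85 m/s².

9.85 m/s²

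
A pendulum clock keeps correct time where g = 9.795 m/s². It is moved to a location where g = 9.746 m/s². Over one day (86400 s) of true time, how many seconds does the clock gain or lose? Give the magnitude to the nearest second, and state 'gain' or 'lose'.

The clock's period scales as T ∝ 1/√g, so T'/T = √(9.795/9.746) = 1.00251.
In 86400 s of true time the clock registers 86400/1.00251 = 86183.6 s, so it loses 216 s.

lose 216 s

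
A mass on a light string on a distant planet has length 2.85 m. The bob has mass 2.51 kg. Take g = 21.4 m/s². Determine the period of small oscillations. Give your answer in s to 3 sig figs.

T = 2π√(L/g) = 2π√(2.85/21.4) = 2π × 0.3649 = 2.29 s.

2.29 s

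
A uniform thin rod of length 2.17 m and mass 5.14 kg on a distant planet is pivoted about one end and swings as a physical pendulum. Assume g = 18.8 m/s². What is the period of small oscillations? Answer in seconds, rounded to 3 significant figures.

For a physical pendulum T = 2π√(I/(mgd)), with d = 1.085 m from pivot to centre of mass.
I_cm = mL²/12 = 5.14 × 2.17²/12 = 2.017 kg·m²; I = I_cm + md² = 2.017 + 5.14 × 1.085² = 8.068 kg·m².
T = 2π√(8.068/(5.14 × 18.8 × 1.085)) = 1.74 s.

1.74 s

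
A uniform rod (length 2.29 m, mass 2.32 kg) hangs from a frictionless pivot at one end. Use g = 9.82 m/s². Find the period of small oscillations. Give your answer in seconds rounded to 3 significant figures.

2.48 s

For a physical pendulum T = 2π√(I/(mgd)), with d = 1.145 m from pivot to centre of mass.
I_cm = mL²/12 = 2.32 × 2.29²/12 = 1.014 kg·m²; I = I_cm + md² = 1.014 + 2.32 × 1.145² = 4.055 kg·m².
T = 2π√(4.055/(2.32 × 9.82 × 1.145)) = 2.48 s.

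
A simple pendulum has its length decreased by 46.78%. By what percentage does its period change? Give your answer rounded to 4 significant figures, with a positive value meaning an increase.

T ∝ √L, so T'/T = √(0.53220) = 0.72952.
Percentage change in T = (0.72952 − 1) × 100% = -27.05%.

-27.05%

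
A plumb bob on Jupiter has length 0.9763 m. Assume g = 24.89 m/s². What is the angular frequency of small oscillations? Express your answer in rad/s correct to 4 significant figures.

ω = √(g/L) = √(24.89/0.9763) = 5.049 rad/s.

5.049 rad/s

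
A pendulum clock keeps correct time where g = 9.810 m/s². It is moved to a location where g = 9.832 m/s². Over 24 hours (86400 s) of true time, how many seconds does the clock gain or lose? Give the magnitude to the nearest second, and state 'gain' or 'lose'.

gain 97 s

The clock's period scales as T ∝ 1/√g, so T'/T = √(9.810/9.832) = 0.998881.
In 86400 s of true time the clock registers 86400/0.998881 = 86496.8 s, so it gains 97 s.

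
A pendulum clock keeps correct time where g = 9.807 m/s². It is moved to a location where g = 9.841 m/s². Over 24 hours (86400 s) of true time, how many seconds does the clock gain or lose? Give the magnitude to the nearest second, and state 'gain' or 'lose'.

The clock's period scales as T ∝ 1/√g, so T'/T = √(9.807/9.841) = 0.998271.
In 86400 s of true time the clock registers 86400/0.998271 = 86549.6 s, so it gains 150 s.

gain 150 s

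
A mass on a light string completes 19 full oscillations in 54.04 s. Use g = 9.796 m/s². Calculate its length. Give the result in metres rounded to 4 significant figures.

2.007 m

T = 54.04/19 = 2.8442 s.
From T = 2π√(L/g), L = gT²/(4π²) = 9.796 × 2.8442²/(4π²) = 2.007 m.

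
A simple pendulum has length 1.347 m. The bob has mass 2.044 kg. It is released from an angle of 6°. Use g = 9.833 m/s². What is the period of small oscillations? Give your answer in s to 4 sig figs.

2.326 s

T = 2π√(L/g) = 2π√(1.347/9.833) = 2π × 0.37012 = 2.326 s.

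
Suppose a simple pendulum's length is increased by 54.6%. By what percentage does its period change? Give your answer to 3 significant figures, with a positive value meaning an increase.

T ∝ √L, so T'/T = √(1.546) = 1.243.
Percentage change in T = (1.243 − 1) × 100% = 24.3%.

24.3%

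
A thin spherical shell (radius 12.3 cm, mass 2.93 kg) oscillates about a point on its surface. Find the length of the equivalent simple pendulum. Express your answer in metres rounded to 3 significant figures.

0.205 m

The equivalent simple-pendulum length is L_eq = I/(md), where I is about the pivot and d = 0.1230 m.
I_cm = (2/3)mR² = 0.02955 kg·m², so I = I_cm + md² = 0.02955 + 0.04433 = 0.07388 kg·m².
L_eq = 0.07388/(2.93 × 0.1230) = 0.205 m.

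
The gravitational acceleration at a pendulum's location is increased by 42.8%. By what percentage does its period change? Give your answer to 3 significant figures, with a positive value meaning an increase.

T ∝ 1/√g, so T'/T = 1/√(1.428) = 0.8368.
Percentage change in T = (0.8368 − 1) × 100% = -16.3%.

-16.3%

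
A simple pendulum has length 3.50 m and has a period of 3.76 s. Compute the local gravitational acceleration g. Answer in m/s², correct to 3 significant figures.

From T = 2π√(L/g), g = 4π²L/T² = 4π² × 3.50/3.760² = 9.77 m/s².

9.77 m/s²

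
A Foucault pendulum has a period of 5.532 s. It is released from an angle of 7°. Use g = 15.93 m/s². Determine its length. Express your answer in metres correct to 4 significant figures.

From T = 2π√(L/g), L = gT²/(4π²) = 15.93 × 5.5320²/(4π²) = 12.35 m.

12.35 m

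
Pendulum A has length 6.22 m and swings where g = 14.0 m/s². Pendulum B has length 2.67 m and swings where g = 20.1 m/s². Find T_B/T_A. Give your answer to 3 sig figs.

T = 2π√(L/g), so T_B/T_A = √((L_B/g_B)/(L_A/g_A)) = √((2.67/20.1)/(6.22/14.0)) = 0.547.

0.547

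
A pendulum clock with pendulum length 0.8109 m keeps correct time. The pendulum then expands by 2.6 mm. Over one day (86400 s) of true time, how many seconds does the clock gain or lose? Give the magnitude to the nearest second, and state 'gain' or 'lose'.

lose 138 s

T ∝ √L, so T'/T = √(0.81350/0.8109) = 1.00160.
In 86400 s of true time the clock registers 86400/1.00160 = 86261.8 s, so it loses 138 s.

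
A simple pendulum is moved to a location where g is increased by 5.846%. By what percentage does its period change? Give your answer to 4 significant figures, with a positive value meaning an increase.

-2.801%

T ∝ 1/√g, so T'/T = 1/√(1.0585) = 0.97199.
Percentage change in T = (0.97199 − 1) × 100% = -2.801%.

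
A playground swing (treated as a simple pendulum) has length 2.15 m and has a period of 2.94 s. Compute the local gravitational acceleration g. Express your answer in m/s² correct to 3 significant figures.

From T = 2π√(L/g), g = 4π²L/T² = 4π² × 2.15/2.940² = 9.82 m/s².

9.82 m/s²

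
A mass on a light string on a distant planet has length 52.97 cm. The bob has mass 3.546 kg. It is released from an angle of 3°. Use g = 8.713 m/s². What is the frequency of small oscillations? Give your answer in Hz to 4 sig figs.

0.6455 Hz

T = 2π√(L/g) = 2π√(0.5297/8.713) = 1.5492 s, so f = 1/T = 0.6455 Hz.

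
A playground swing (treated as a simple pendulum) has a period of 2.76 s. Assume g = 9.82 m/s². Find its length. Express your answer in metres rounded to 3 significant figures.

From T = 2π√(L/g), L = gT²/(4π²) = 9.82 × 2.760²/(4π²) = 1.89 m.

1.89 m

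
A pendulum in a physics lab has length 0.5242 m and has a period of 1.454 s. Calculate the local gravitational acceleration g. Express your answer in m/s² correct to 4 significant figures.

From T = 2π√(L/g), g = 4π²L/T² = 4π² × 0.5242/1.4540² = 9.789 m/s².

9.789 m/s²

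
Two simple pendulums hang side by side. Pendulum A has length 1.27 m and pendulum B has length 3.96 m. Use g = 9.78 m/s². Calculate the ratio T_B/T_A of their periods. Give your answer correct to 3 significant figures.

T ∝ √L, so T_B/T_A = √(L_B/L_A) = √(3.96/1.27) = 1.77.

1.77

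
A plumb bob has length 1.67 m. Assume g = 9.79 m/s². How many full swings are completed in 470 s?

181

T = 2π√(L/g) = 2π√(1.67/9.79) = 2.595 s.
Number of complete oscillations = ⌊470/2.595⌋ = ⌊181.1⌋ = 181.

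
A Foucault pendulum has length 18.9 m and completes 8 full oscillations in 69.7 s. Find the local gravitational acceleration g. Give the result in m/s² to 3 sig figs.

9.83 m/s²

T = 69.7/8 = 8.713 s.
From T = 2π√(L/g), g = 4π²L/T² = 4π² × 18.9/8.713² = 9.83 m/s².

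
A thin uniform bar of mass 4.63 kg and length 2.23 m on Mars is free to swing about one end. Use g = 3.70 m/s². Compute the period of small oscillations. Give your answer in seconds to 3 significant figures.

For a physical pendulum T = 2π√(I/(mgd)), with d = 1.115 m from pivot to centre of mass.
I_cm = mL²/12 = 4.63 × 2.23²/12 = 1.919 kg·m²; I = I_cm + md² = 1.919 + 4.63 × 1.115² = 7.675 kg·m².
T = 2π√(7.675/(4.63 × 3.70 × 1.115)) = 3.98 s.

3.98 s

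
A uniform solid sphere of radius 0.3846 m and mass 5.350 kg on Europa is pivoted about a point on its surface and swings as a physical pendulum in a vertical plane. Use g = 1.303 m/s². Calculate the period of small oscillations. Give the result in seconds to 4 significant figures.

I_cm = (2/5)mr² = 0.31654 kg·m². The pivot is at distance d = 0.3846 m from the centre of mass.
By the parallel-axis theorem, I = I_cm + md² = 0.31654 + 0.79136 = 1.1079 kg·m².
T = 2π√(I/(mgd)) = 2π√(1.1079/(5.350 × 1.303 × 0.3846)) = 4.039 s.

4.039 s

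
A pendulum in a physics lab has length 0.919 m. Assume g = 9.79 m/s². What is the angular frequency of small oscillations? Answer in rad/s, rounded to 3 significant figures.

ω = √(g/L) = √(9.79/0.919) = 3.26 rad/s.

3.26 rad/s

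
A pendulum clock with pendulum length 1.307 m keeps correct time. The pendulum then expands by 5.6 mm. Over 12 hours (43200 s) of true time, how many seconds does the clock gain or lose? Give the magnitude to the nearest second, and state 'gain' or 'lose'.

lose 92 s

T ∝ √L, so T'/T = √(1.31260/1.307) = 1.00214.
In 43200 s of true time the clock registers 43200/1.00214 = 43107.7 s, so it loses 92 s.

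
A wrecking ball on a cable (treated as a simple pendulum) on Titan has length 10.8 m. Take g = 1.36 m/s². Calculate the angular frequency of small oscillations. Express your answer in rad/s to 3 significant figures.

ω = √(g/L) = √(1.36/10.8) = 0.355 rad/s.

0.355 rad/s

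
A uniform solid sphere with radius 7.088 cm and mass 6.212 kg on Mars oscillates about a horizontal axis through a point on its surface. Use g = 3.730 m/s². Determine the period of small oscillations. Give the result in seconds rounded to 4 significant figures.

1.025 s

I_cm = (2/5)mr² = 0.012484 kg·m². The pivot is at distance d = 0.07088 m from the centre of mass.
By the parallel-axis theorem, I = I_cm + md² = 0.012484 + 0.031209 = 0.043693 kg·m².
T = 2π√(I/(mgd)) = 2π√(0.043693/(6.212 × 3.730 × 0.07088)) = 1.025 s.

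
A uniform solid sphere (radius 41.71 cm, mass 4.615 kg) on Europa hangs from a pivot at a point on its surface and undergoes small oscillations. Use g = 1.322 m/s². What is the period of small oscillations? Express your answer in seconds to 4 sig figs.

4.176 s

I_cm = (2/5)mr² = 0.32115 kg·m². The pivot is at distance d = 0.4171 m from the centre of mass.
By the parallel-axis theorem, I = I_cm + md² = 0.32115 + 0.80288 = 1.1240 kg·m².
T = 2π√(I/(mgd)) = 2π√(1.1240/(4.615 × 1.322 × 0.4171)) = 4.176 s.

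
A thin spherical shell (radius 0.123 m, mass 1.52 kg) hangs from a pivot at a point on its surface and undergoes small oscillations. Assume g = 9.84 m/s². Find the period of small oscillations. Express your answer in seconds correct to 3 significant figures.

I_cm = (2/3)mr² = 0.01533 kg·m². The pivot is at distance d = 0.123 m from the centre of mass.
By the parallel-axis theorem, I = I_cm + md² = 0.01533 + 0.02300 = 0.03833 kg·m².
T = 2π√(I/(mgd)) = 2π√(0.03833/(1.52 × 9.84 × 0.123)) = 0.907 s.

0.907 s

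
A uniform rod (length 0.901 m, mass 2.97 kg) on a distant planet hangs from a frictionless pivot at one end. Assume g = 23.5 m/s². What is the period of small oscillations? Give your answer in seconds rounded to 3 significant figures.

For a physical pendulum T = 2π√(I/(mgd)), with d = 0.4505 m from pivot to centre of mass.
I_cm = mL²/12 = 2.97 × 0.901²/12 = 0.2009 kg·m²; I = I_cm + md² = 0.2009 + 2.97 × 0.4505² = 0.8037 kg·m².
T = 2π√(0.8037/(2.97 × 23.5 × 0.4505)) = 1.00 s.

1.00 s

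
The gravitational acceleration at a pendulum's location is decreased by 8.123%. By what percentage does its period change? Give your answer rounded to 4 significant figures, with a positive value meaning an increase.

T ∝ 1/√g, so T'/T = 1/√(0.91877) = 1.0433.
Percentage change in T = (1.0433 − 1) × 100% = 4.327%.

4.327%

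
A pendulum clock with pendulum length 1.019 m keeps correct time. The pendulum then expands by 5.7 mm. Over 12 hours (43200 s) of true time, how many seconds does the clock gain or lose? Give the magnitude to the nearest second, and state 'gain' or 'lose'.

lose 120 s

T ∝ √L, so T'/T = √(1.02470/1.019) = 1.00279.
In 43200 s of true time the clock registers 43200/1.00279 = 43079.7 s, so it loses 120 s.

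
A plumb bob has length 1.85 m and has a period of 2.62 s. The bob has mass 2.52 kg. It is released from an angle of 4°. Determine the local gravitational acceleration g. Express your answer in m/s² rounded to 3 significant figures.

From T = 2π√(L/g), g = 4π²L/T² = 4π² × 1.85/2.620² = 10.6 m/s².

10.6 m/s²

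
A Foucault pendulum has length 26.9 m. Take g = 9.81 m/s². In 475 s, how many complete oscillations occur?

45

T = 2π√(L/g) = 2π√(26.9/9.81) = 10.40 s.
Number of complete oscillations = ⌊475/10.40⌋ = ⌊45.65⌋ = 45.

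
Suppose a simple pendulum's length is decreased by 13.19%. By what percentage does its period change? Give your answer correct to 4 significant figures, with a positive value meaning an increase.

T ∝ √L, so T'/T = √(0.86810) = 0.93172.
Percentage change in T = (0.93172 − 1) × 100% = -6.828%.

-6.828%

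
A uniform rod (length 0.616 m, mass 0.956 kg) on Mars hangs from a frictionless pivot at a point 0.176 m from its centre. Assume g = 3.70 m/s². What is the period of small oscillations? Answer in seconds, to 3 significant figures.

1.95 s

For a physical pendulum T = 2π√(I/(mgd)), with d = 0.1760 m from pivot to centre of mass.
I_cm = mL²/12 = 0.956 × 0.616²/12 = 0.03023 kg·m²; I = I_cm + md² = 0.03023 + 0.956 × 0.1760² = 0.05984 kg·m².
T = 2π√(0.05984/(0.956 × 3.70 × 0.1760)) = 1.95 s.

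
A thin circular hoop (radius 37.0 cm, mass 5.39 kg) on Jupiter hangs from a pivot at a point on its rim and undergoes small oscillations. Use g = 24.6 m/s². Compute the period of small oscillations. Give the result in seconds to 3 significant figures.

I_cm = mr² = 0.7379 kg·m². The pivot is at distance d = 0.370 m from the centre of mass.
By the parallel-axis theorem, I = I_cm + md² = 0.7379 + 0.7379 = 1.476 kg·m².
T = 2π√(I/(mgd)) = 2π√(1.476/(5.39 × 24.6 × 0.370)) = 1.09 s.

1.09 s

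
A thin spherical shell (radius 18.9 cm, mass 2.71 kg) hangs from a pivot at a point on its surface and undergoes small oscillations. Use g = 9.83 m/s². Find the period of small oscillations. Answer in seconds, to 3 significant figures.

I_cm = (2/3)mr² = 0.06454 kg·m². The pivot is at distance d = 0.189 m from the centre of mass.
By the parallel-axis theorem, I = I_cm + md² = 0.06454 + 0.09680 = 0.1613 kg·m².
T = 2π√(I/(mgd)) = 2π√(0.1613/(2.71 × 9.83 × 0.189)) = 1.12 s.

1.12 s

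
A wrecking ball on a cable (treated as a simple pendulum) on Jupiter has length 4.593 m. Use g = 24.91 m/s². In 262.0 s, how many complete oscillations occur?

97

T = 2π√(L/g) = 2π√(4.593/24.91) = 2.6980 s.
Number of complete oscillations = ⌊262.0/2.6980⌋ = ⌊97.109⌋ = 97.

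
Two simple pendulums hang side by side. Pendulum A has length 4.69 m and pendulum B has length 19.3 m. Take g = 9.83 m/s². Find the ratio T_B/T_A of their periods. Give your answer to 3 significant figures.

T ∝ √L, so T_B/T_A = √(L_B/L_A) = √(19.3/4.69) = 2.03.

2.03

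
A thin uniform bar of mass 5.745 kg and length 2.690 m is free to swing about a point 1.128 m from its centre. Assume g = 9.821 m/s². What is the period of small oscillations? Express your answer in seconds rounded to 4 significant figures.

For a physical pendulum T = 2π√(I/(mgd)), with d = 1.1280 m from pivot to centre of mass.
I_cm = mL²/12 = 5.745 × 2.690²/12 = 3.4643 kg·m²; I = I_cm + md² = 3.4643 + 5.745 × 1.1280² = 10.774 kg·m².
T = 2π√(10.774/(5.745 × 9.821 × 1.1280)) = 2.585 s.

2.585 s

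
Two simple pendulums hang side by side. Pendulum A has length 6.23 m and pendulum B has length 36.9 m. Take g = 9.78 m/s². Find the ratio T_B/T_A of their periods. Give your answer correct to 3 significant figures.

2.43

T ∝ √L, so T_B/T_A = √(L_B/L_A) = √(36.9/6.23) = 2.43.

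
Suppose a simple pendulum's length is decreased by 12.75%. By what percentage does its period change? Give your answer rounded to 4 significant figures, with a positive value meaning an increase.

T ∝ √L, so T'/T = √(0.87250) = 0.93408.
Percentage change in T = (0.93408 − 1) × 100% = -6.592%.

-6.592%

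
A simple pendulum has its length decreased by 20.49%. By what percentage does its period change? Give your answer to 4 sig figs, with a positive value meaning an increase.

T ∝ √L, so T'/T = √(0.79510) = 0.89168.
Percentage change in T = (0.89168 − 1) × 100% = -10.83%.

-10.83%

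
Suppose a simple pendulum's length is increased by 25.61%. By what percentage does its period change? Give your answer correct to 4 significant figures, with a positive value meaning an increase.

T ∝ √L, so T'/T = √(1.2561) = 1.1208.
Percentage change in T = (1.1208 − 1) × 100% = 12.08%.

12.08%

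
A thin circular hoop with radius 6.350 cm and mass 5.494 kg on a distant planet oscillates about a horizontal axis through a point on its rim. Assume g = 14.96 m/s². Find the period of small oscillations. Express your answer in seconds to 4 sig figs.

0.5789 s

I_cm = mr² = 0.022153 kg·m². The pivot is at distance d = 0.06350 m from the centre of mass.
By the parallel-axis theorem, I = I_cm + md² = 0.022153 + 0.022153 = 0.044306 kg·m².
T = 2π√(I/(mgd)) = 2π√(0.044306/(5.494 × 14.96 × 0.06350)) = 0.5789 s.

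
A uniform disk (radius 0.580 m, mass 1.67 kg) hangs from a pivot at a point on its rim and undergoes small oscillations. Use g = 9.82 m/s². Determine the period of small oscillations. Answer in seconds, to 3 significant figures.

I_cm = ½mr² = 0.2809 kg·m². The pivot is at distance d = 0.580 m from the centre of mass.
By the parallel-axis theorem, I = I_cm + md² = 0.2809 + 0.5618 = 0.8427 kg·m².
T = 2π√(I/(mgd)) = 2π√(0.8427/(1.67 × 9.82 × 0.580)) = 1.87 s.

1.87 s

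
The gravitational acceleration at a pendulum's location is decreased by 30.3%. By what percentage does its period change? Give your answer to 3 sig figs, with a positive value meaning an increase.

19.8%

T ∝ 1/√g, so T'/T = 1/√(0.6970) = 1.198.
Percentage change in T = (1.198 − 1) × 100% = 19.8%.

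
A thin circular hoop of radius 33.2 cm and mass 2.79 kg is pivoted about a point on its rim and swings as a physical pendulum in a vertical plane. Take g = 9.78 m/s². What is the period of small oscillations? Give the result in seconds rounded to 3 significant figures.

I_cm = mr² = 0.3075 kg·m². The pivot is at distance d = 0.332 m from the centre of mass.
By the parallel-axis theorem, I = I_cm + md² = 0.3075 + 0.3075 = 0.6150 kg·m².
T = 2π√(I/(mgd)) = 2π√(0.6150/(2.79 × 9.78 × 0.332)) = 1.64 s.

1.64 s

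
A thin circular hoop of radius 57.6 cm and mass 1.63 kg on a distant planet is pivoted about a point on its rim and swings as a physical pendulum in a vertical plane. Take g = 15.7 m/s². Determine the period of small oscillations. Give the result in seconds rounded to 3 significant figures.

1.70 s

I_cm = mr² = 0.5408 kg·m². The pivot is at distance d = 0.576 m from the centre of mass.
By the parallel-axis theorem, I = I_cm + md² = 0.5408 + 0.5408 = 1.082 kg·m².
T = 2π√(I/(mgd)) = 2π√(1.082/(1.63 × 15.7 × 0.576)) = 1.70 s.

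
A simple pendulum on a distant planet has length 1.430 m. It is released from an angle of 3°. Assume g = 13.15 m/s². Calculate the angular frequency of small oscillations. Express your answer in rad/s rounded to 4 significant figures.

3.032 rad/s

ω = √(g/L) = √(13.15/1.430) = 3.032 rad/s.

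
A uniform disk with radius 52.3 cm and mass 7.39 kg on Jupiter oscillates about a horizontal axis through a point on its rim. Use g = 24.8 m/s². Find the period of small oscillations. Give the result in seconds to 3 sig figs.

1.12 s

I_cm = ½mr² = 1.011 kg·m². The pivot is at distance d = 0.523 m from the centre of mass.
By the parallel-axis theorem, I = I_cm + md² = 1.011 + 2.021 = 3.032 kg·m².
T = 2π√(I/(mgd)) = 2π√(3.032/(7.39 × 24.8 × 0.523)) = 1.12 s.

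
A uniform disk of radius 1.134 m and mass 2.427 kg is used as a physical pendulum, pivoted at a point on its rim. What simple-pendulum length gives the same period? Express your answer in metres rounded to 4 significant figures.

1.701 m

The equivalent simple-pendulum length is L_eq = I/(md), where I is about the pivot and d = 1.1340 m.
I_cm = ½mR² = 1.5605 kg·m², so I = I_cm + md² = 1.5605 + 3.1210 = 4.6815 kg·m².
L_eq = 4.6815/(2.427 × 1.1340) = 1.701 m.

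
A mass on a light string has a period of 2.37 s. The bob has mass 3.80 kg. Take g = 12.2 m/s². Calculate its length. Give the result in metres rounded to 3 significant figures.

1.74 m

From T = 2π√(L/g), L = gT²/(4π²) = 12.2 × 2.370²/(4π²) = 1.74 m.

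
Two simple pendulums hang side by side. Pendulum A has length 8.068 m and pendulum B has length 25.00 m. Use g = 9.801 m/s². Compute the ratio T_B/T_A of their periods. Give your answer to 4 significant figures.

T ∝ √L, so T_B/T_A = √(L_B/L_A) = √(25.00/8.068) = 1.760.

1.760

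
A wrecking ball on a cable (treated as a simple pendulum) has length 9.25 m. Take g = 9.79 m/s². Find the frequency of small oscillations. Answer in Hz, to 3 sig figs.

T = 2π√(L/g) = 2π√(9.25/9.79) = 6.107 s, so f = 1/T = 0.164 Hz.

0.164 Hz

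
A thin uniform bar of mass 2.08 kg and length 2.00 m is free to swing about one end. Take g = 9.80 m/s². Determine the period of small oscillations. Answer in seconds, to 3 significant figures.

2.32 s

For a physical pendulum T = 2π√(I/(mgd)), with d = 1.000 m from pivot to centre of mass.
I_cm = mL²/12 = 2.08 × 2.00²/12 = 0.6933 kg·m²; I = I_cm + md² = 0.6933 + 2.08 × 1.000² = 2.773 kg·m².
T = 2π√(2.773/(2.08 × 9.80 × 1.000)) = 2.32 s.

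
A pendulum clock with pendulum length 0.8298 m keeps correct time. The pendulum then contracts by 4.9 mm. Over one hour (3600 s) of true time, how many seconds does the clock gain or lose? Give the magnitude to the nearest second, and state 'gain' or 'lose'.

T ∝ √L, so T'/T = √(0.82490/0.8298) = 0.997043.
In 3600 s of true time the clock registers 3600/0.997043 = 3610.7 s, so it gains 11 s.

gain 11 s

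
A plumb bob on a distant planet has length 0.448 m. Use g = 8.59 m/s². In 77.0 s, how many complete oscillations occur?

T = 2π√(L/g) = 2π√(0.448/8.59) = 1.435 s.
Number of complete oscillations = ⌊77.0/1.435⌋ = ⌊53.66⌋ = 53.

53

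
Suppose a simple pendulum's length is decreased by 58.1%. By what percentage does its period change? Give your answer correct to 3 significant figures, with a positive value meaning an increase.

-35.3%

T ∝ √L, so T'/T = √(0.4190) = 0.6473.
Percentage change in T = (0.6473 − 1) × 100% = -35.3%.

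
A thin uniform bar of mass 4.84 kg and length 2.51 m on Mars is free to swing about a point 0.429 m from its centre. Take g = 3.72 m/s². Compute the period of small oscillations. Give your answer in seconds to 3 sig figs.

4.19 s

For a physical pendulum T = 2π√(I/(mgd)), with d = 0.4290 m from pivot to centre of mass.
I_cm = mL²/12 = 4.84 × 2.51²/12 = 2.541 kg·m²; I = I_cm + md² = 2.541 + 4.84 × 0.4290² = 3.432 kg·m².
T = 2π√(3.432/(4.84 × 3.72 × 0.4290)) = 4.19 s.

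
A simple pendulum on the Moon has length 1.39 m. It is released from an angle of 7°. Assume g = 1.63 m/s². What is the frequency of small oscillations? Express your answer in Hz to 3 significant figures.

T = 2π√(L/g) = 2π√(1.39/1.63) = 5.802 s, so f = 1/T = 0.172 Hz.

0.172 Hz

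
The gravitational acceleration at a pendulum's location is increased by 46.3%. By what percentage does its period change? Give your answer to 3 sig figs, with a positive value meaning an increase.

T ∝ 1/√g, so T'/T = 1/√(1.463) = 0.8268.
Percentage change in T = (0.8268 − 1) × 100% = -17.3%.

-17.3%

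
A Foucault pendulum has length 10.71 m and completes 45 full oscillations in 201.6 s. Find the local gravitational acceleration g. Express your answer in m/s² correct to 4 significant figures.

21.07 m/s²

T = 201.6/45 = 4.4800 s.
From T = 2π√(L/g), g = 4π²L/T² = 4π² × 10.71/4.4800² = 21.07 m/s².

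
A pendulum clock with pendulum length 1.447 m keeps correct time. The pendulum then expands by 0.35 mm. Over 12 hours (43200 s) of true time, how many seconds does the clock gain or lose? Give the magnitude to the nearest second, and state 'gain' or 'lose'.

T ∝ √L, so T'/T = √(1.44735/1.447) = 1.00012.
In 43200 s of true time the clock registers 43200/1.00012 = 43194.8 s, so it loses 5 s.

lose 5 s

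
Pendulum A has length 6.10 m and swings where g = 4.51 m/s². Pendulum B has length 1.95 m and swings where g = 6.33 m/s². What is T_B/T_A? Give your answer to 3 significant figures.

T = 2π√(L/g), so T_B/T_A = √((L_B/g_B)/(L_A/g_A)) = √((1.95/6.33)/(6.10/4.51)) = 0.477.

0.477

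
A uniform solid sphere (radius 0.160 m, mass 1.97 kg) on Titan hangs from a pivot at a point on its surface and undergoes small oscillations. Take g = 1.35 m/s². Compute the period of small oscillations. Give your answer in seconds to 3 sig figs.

I_cm = (2/5)mr² = 0.02017 kg·m². The pivot is at distance d = 0.160 m from the centre of mass.
By the parallel-axis theorem, I = I_cm + md² = 0.02017 + 0.05043 = 0.07060 kg·m².
T = 2π√(I/(mgd)) = 2π√(0.07060/(1.97 × 1.35 × 0.160)) = 2.56 s.

2.56 s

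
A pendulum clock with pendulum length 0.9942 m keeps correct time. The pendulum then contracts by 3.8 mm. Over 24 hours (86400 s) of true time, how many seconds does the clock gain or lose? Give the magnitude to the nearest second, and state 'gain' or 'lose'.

T ∝ √L, so T'/T = √(0.99040/0.9942) = 0.998087.
In 86400 s of true time the clock registers 86400/0.998087 = 86565.6 s, so it gains 166 s.

gain 166 s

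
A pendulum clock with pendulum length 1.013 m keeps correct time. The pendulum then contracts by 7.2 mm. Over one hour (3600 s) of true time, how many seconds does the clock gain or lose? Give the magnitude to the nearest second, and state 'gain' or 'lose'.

gain 13 s

T ∝ √L, so T'/T = √(1.00580/1.013) = 0.996440.
In 3600 s of true time the clock registers 3600/0.996440 = 3612.9 s, so it gains 13 s.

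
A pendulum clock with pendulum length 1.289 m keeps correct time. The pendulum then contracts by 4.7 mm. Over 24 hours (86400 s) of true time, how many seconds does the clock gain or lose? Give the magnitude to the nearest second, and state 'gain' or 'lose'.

gain 158 s

T ∝ √L, so T'/T = √(1.28430/1.289) = 0.998175.
In 86400 s of true time the clock registers 86400/0.998175 = 86557.9 s, so it gains 158 s.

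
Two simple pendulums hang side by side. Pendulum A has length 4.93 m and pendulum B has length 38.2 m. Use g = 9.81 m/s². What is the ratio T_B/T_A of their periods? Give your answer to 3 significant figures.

T ∝ √L, so T_B/T_A = √(L_B/L_A) = √(38.2/4.93) = 2.78.

2.78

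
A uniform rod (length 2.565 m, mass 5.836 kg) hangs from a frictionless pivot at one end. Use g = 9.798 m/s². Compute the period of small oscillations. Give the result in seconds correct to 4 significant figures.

For a physical pendulum T = 2π√(I/(mgd)), with d = 1.2825 m from pivot to centre of mass.
I_cm = mL²/12 = 5.836 × 2.565²/12 = 3.1997 kg·m²; I = I_cm + md² = 3.1997 + 5.836 × 1.2825² = 12.799 kg·m².
T = 2π√(12.799/(5.836 × 9.798 × 1.2825)) = 2.625 s.

2.625 s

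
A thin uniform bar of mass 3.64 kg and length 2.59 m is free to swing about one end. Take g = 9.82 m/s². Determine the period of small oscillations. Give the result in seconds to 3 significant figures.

2.63 s

For a physical pendulum T = 2π√(I/(mgd)), with d = 1.295 m from pivot to centre of mass.
I_cm = mL²/12 = 3.64 × 2.59²/12 = 2.035 kg·m²; I = I_cm + md² = 2.035 + 3.64 × 1.295² = 8.139 kg·m².
T = 2π√(8.139/(3.64 × 9.82 × 1.295)) = 2.63 s.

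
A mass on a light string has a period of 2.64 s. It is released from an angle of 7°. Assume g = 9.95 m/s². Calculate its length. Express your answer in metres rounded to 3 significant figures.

From T = 2π√(L/g), L = gT²/(4π²) = 9.95 × 2.640²/(4π²) = 1.76 m.

1.76 m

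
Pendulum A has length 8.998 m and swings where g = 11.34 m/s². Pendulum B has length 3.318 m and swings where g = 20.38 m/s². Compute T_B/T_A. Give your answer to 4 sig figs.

T = 2π√(L/g), so T_B/T_A = √((L_B/g_B)/(L_A/g_A)) = √((3.318/20.38)/(8.998/11.34)) = 0.4530.

0.4530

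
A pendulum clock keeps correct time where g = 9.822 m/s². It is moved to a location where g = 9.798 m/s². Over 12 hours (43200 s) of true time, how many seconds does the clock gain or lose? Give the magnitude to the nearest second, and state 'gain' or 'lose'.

The clock's period scales as T ∝ 1/√g, so T'/T = √(9.822/9.798) = 1.00122.
In 43200 s of true time the clock registers 43200/1.00122 = 43147.2 s, so it loses 53 s.

lose 53 s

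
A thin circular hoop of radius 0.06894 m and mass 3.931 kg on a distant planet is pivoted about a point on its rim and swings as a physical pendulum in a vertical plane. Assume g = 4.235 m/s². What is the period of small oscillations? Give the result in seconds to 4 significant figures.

I_cm = mr² = 0.018683 kg·m². The pivot is at distance d = 0.06894 m from the centre of mass.
By the parallel-axis theorem, I = I_cm + md² = 0.018683 + 0.018683 = 0.037366 kg·m².
T = 2π√(I/(mgd)) = 2π√(0.037366/(3.931 × 4.235 × 0.06894)) = 1.134 s.

1.134 s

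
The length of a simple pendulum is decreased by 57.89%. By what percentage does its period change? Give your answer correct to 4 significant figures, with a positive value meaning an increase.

-35.11%

T ∝ √L, so T'/T = √(0.42110) = 0.64892.
Percentage change in T = (0.64892 − 1) × 100% = -35.11%.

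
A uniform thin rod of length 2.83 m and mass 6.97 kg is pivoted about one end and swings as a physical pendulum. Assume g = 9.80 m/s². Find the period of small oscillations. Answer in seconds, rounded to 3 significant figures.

2.76 s

For a physical pendulum T = 2π√(I/(mgd)), with d = 1.415 m from pivot to centre of mass.
I_cm = mL²/12 = 6.97 × 2.83²/12 = 4.652 kg·m²; I = I_cm + md² = 4.652 + 6.97 × 1.415² = 18.61 kg·m².
T = 2π√(18.61/(6.97 × 9.80 × 1.415)) = 2.76 s.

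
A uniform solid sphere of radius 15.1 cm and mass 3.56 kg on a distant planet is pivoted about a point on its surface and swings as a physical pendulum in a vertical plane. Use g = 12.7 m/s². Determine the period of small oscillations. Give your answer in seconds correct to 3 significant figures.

I_cm = (2/5)mr² = 0.03247 kg·m². The pivot is at distance d = 0.151 m from the centre of mass.
By the parallel-axis theorem, I = I_cm + md² = 0.03247 + 0.08117 = 0.1136 kg·m².
T = 2π√(I/(mgd)) = 2π√(0.1136/(3.56 × 12.7 × 0.151)) = 0.811 s.

0.811 s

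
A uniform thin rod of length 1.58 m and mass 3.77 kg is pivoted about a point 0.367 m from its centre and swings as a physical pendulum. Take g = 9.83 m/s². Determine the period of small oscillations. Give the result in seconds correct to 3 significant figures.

1.94 s

For a physical pendulum T = 2π√(I/(mgd)), with d = 0.3670 m from pivot to centre of mass.
I_cm = mL²/12 = 3.77 × 1.58²/12 = 0.7843 kg·m²; I = I_cm + md² = 0.7843 + 3.77 × 0.3670² = 1.292 kg·m².
T = 2π√(1.292/(3.77 × 9.83 × 0.3670)) = 1.94 s.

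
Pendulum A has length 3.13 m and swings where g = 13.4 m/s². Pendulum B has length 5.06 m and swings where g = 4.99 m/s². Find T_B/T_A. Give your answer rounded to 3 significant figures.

T = 2π√(L/g), so T_B/T_A = √((L_B/g_B)/(L_A/g_A)) = √((5.06/4.99)/(3.13/13.4)) = 2.08.

2.08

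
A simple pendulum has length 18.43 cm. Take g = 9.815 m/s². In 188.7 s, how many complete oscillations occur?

219

T = 2π√(L/g) = 2π√(0.1843/9.815) = 0.86099 s.
Number of complete oscillations = ⌊188.7/0.86099⌋ = ⌊219.17⌋ = 219.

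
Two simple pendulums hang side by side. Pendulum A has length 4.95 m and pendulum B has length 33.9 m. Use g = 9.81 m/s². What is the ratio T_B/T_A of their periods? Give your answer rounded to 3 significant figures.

2.62

T ∝ √L, so T_B/T_A = √(L_B/L_A) = √(33.9/4.95) = 2.62.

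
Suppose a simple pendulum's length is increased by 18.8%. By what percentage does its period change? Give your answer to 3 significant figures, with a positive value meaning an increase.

9.00%

T ∝ √L, so T'/T = √(1.188) = 1.090.
Percentage change in T = (1.090 − 1) × 100% = 9.00%.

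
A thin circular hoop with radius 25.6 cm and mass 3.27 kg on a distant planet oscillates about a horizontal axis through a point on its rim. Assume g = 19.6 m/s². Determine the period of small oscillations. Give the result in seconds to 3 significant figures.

1.02 s

I_cm = mr² = 0.2143 kg·m². The pivot is at distance d = 0.256 m from the centre of mass.
By the parallel-axis theorem, I = I_cm + md² = 0.2143 + 0.2143 = 0.4286 kg·m².
T = 2π√(I/(mgd)) = 2π√(0.4286/(3.27 × 19.6 × 0.256)) = 1.02 s.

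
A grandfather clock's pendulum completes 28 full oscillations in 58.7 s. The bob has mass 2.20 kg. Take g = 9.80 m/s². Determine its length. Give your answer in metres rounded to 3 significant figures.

1.09 m

T = 58.7/28 = 2.096 s.
From T = 2π√(L/g), L = gT²/(4π²) = 9.80 × 2.096²/(4π²) = 1.09 m.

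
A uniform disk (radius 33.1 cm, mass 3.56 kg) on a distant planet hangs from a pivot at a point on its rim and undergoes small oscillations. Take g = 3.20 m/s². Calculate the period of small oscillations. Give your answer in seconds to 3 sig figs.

2.47 s

I_cm = ½mr² = 0.1950 kg·m². The pivot is at distance d = 0.331 m from the centre of mass.
By the parallel-axis theorem, I = I_cm + md² = 0.1950 + 0.3900 = 0.5851 kg·m².
T = 2π√(I/(mgd)) = 2π√(0.5851/(3.56 × 3.20 × 0.331)) = 2.47 s.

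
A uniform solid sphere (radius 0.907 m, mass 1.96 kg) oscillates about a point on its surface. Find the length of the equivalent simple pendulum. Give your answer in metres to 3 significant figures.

The equivalent simple-pendulum length is L_eq = I/(md), where I is about the pivot and d = 0.9070 m.
I_cm = (2/5)mR² = 0.6450 kg·m², so I = I_cm + md² = 0.6450 + 1.612 = 2.257 kg·m².
L_eq = 2.257/(1.96 × 0.9070) = 1.27 m.

1.27 m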